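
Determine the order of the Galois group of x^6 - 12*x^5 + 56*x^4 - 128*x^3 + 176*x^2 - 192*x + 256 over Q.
24

The degree of the splitting field over Q equals the order of the Galois group, so first determine the group. The polynomial f is an irreducible sextic over Q, so G = Gal(f/Q) is one of the 16 transitive subgroups 6T1, ..., 6T16 of S_6. The discriminant of f is -5497558138880000, which is not a perfect square, so G is not contained in A_6. The transitive groups of degree 6 not contained in A_6 are: C_6 (6T1, order 6), S_3 (6T2, order 6), D_6 (6T3, order 12), C_3 x S_3 (6T5, order 18), A_4 x C_2 (6T6, order 24), S_4 (6T8, order 24), S_3 x S_3 (6T9, order 36), S_4 x C_2 (6T11, order 48), (S_3 x S_3) : C_2 (6T13, order 72), PGL(2,5) (6T14, order 120), S_6 (6T16, order 720). By Dedekind's theorem, for a prime p not dividing disc(f) the degrees of the irreducible factors of f mod p form the cycle type of an element of G. Factoring f modulo the 22 such primes p <= 89 (skipping 2, 5, which divide the discriminant), each new pattern first appears at: mod 3: f = (x^3 + x^2 + 2x + 1)(x^3 + 2x^2 + x + 1), pattern 3+3; mod 7: f = (x^2 + x + 4)(x^2 + 3x + 5)(x^2 + 5x + 3), pattern 2+2+2; mod 13: f = (x + 3)(x + 6)(x^4 + 5x^3 + 6x^2 + x + 7), pattern 4+1+1; mod 43: f = (x + 17)(x + 22)(x^2 + 39x + 1)(x^2 + 39x + 20), pattern 2+2+1+1. No other pattern occurs in this range, so the set of observed cycle types is {3+3, 2+2+2, 4+1+1, 2+2+1+1}. The candidates containing elements of all these cycle types are S_4 (6T8) of order 24, S_4 x C_2 (6T11) of order 48, PGL(2,5) (6T14) of order 120, S_6 (6T16) of order 720; the others are excluded. The observed types are precisely the cycle types that occur in S_4 (6T8) (apart from the identity). Each of the other remaining candidates has further cycle types, and by the Chebotarev density theorem the matching factorization patterns would occur for a proportion of primes equal to their share of the group: S_4 x C_2 (6T11) additionally contains elements of type 6, 4+2, 2+1+1+1+1 (17 of its 48 elements, about 35% of primes); PGL(2,5) (6T14) additionally contains elements of type 6, 5+1 (44 of its 120 elements, about 37% of primes); S_6 (6T16) additionally contains elements of type 6, 5+1, 4+2, 3+2+1, 3+1+1+1, 2+1+1+1+1 (529 of its 720 elements, about 73% of primes). None of the 22 primes tested shows any such pattern (for each of these groups the chance of that is below 10^-4), which rules them out. Hence G = S_4 (6T8), of order 24. The Galois group S_4 (6T8) has order 24, so the splitting field has degree 24 over Q.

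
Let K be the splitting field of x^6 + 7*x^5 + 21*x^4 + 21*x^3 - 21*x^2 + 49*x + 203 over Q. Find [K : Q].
The degree of the splitting field over Q equals the order of the Galois group, so first determine the group. The polynomial f is an irreducible sextic over Q, so G = Gal(f/Q) is one of the 16 transitive subgroups 6T1, ..., 6T16 of S_6. The discriminant of f is -139824937678447, which is not a perfect square, so G is not contained in A_6. The transitive groups of degree 6 not contained in A_6 are: C_6 (6T1, order 6), S_3 (6T2, order 6), D_6 (6T3, order 12), C_3 x S_3 (6T5, order 18), A_4 x C_2 (6T6, order 24), S_4 (6T8, order 24), S_3 x S_3 (6T9, order 36), S_4 x C_2 (6T11, order 48), (S_3 x S_3) : C_2 (6T13, order 72), PGL(2,5) (6T14, order 120), S_6 (6T16, order 720). By Dedekind's theorem, for a prime p not dividing disc(f) the degrees of the irreducible factors of f mod p form the cycle type of an element of G. Factoring f modulo the 37 such primes p <= 163 (skipping 7, which divides the discriminant), each new pattern first appears at: mod 2: f = (x^3 + x + 1)(x^3 + x^2 + 1), pattern 3+3; mod 3: f = (x^6 + x^5 + x + 2), pattern 6; mod 13: f = (x^2 + 3x + 6)(x^2 + 6x + 3)(x^2 + 11x + 12), pattern 2+2+2; mod 29: f = (x)(x + 2)(x + 3)(x + 5)(x + 11)(x + 15), pattern 1+1+1+1+1+1. No other pattern occurs in this range, so the set of observed cycle types is {3+3, 6, 2+2+2, 1+1+1+1+1+1}. The candidates containing elements of all these cycle types are C_6 (6T1) of order 6, D_6 (6T3) of order 12, C_3 x S_3 (6T5) of order 18, A_4 x C_2 (6T6) of order 24, S_3 x S_3 (6T9) of order 36, S_4 x C_2 (6T11) of order 48, (S_3 x S_3) : C_2 (6T13) of order 72, PGL(2,5) (6T14) of order 120, S_6 (6T16) of order 720; the others are excluded. The observed types are precisely the cycle types that occur in C_6 (6T1). Each of the other remaining candidates has further cycle types, and by the Chebotarev density theorem the matching factorization patterns would occur for a proportion of primes equal to their share of the group: D_6 (6T3) additionally contains elements of type 2+2+1+1 (3 of its 12 elements, about 25% of primes); C_3 x S_3 (6T5) additionally contains elements of type 3+1+1+1 (4 of its 18 elements, about 22% of primes); A_4 x C_2 (6T6) additionally contains elements of type 2+2+1+1, 2+1+1+1+1 (6 of its 24 elements, about 25% of primes); S_3 x S_3 (6T9) additionally contains elements of type 3+1+1+1, 2+2+1+1 (13 of its 36 elements, about 36% of primes); S_4 x C_2 (6T11) additionally contains elements of type 4+2, 4+1+1, 2+2+1+1, 2+1+1+1+1 (24 of its 48 elements, about 50% of primes); (S_3 x S_3) : C_2 (6T13) additionally contains elements of type 4+2, 3+2+1, 3+1+1+1, 2+2+1+1, 2+1+1+1+1 (49 of its 72 elements, about 68% of primes); PGL(2,5) (6T14) additionally contains elements of type 5+1, 4+1+1, 2+2+1+1 (69 of its 120 elements, about 58% of primes); S_6 (6T16) additionally contains elements of type 5+1, 4+2, 4+1+1, 3+2+1, 3+1+1+1, 2+2+1+1, 2+1+1+1+1 (544 of its 720 elements, about 76% of primes). None of the 37 primes tested shows any such pattern (for each of these groups the chance of that is below 10^-4), which rules them out. Hence G = C_6 (6T1), of order 6. The Galois group C_6 (6T1) has order 6, so the splitting field has degree 6 over Q.

6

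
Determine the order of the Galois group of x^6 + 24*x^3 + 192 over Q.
18

The degree of the splitting field over Q equals the order of the Galois group, so first determine the group. The polynomial f is an irreducible sextic over Q, so G = Gal(f/Q) is one of the 16 transitive subgroups 6T1, ..., 6T16 of S_6. The discriminant of f is -190210142896128, which is not a perfect square, so G is not contained in A_6. The transitive groups of degree 6 not contained in A_6 are: C_6 (6T1, order 6), S_3 (6T2, order 6), D_6 (6T3, order 12), C_3 x S_3 (6T5, order 18), A_4 x C_2 (6T6, order 24), S_4 (6T8, order 24), S_3 x S_3 (6T9, order 36), S_4 x C_2 (6T11, order 48), (S_3 x S_3) : C_2 (6T13, order 72), PGL(2,5) (6T14, order 120), S_6 (6T16, order 720). By Dedekind's theorem, for a prime p not dividing disc(f) the degrees of the irreducible factors of f mod p form the cycle type of an element of G. Factoring f modulo the 33 such primes p <= 149 (skipping 2, 3, which divide the discriminant), each new pattern first appears at: mod 5: f = (x^6 + 4x^3 + 2), pattern 6; mod 7: f = (x + 3)(x + 5)(x + 6)(x^3 + 4), pattern 3+1+1+1; mod 17: f = (x^2 + 9x + 11)(x^2 + 10x + 11)(x^2 + 15x + 11), pattern 2+2+2; mod 19: f = (x^3 + 9)(x^3 + 15), pattern 3+3; mod 73: f = (x + 11)(x + 13)(x + 15)(x + 29)(x + 31)(x + 47), pattern 1+1+1+1+1+1. No other pattern occurs in this range, so the set of observed cycle types is {6, 3+1+1+1, 2+2+2, 3+3, 1+1+1+1+1+1}. The candidates containing elements of all these cycle types are C_3 x S_3 (6T5) of order 18, S_3 x S_3 (6T9) of order 36, (S_3 x S_3) : C_2 (6T13) of order 72, S_6 (6T16) of order 720; the others are excluded. The observed types are precisely the cycle types that occur in C_3 x S_3 (6T5). Each of the other remaining candidates has further cycle types, and by the Chebotarev density theorem the matching factorization patterns would occur for a proportion of primes equal to their share of the group: S_3 x S_3 (6T9) additionally contains elements of type 2+2+1+1 (9 of its 36 elements, about 25% of primes); (S_3 x S_3) : C_2 (6T13) additionally contains elements of type 4+2, 3+2+1, 2+2+1+1, 2+1+1+1+1 (45 of its 72 elements, about 62% of primes); S_6 (6T16) additionally contains elements of type 5+1, 4+2, 4+1+1, 3+2+1, 2+2+1+1, 2+1+1+1+1 (504 of its 720 elements, about 70% of primes). None of the 33 primes tested shows any such pattern (for each of these groups the chance of that is below 10^-4), which rules them out. Hence G = C_3 x S_3 (6T5), of order 18. The Galois group C_3 x S_3 (6T5) has order 18, so the splitting field has degree 18 over Q.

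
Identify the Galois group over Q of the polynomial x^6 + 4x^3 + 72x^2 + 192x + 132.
6T3: D_6

The polynomial f is an irreducible sextic over Q, so G = Gal(f/Q) is one of the 16 transitive subgroups 6T1, ..., 6T16 of S_6. The discriminant of f is -41622228172800, which is not a perfect square, so G is not contained in A_6. The transitive groups of degree 6 not contained in A_6 are: C_6 (6T1, order 6), S_3 (6T2, order 6), D_6 (6T3, order 12), C_3 x S_3 (6T5, order 18), A_4 x C_2 (6T6, order 24), S_4 (6T8, order 24), S_3 x S_3 (6T9, order 36), S_4 x C_2 (6T11, order 48), (S_3 x S_3) : C_2 (6T13, order 72), PGL(2,5) (6T14, order 120), S_6 (6T16, order 720). By Dedekind's theorem, for a prime p not dividing disc(f) the degrees of the irreducible factors of f mod p form the cycle type of an element of G. Factoring f modulo the 79 such primes p <= 431 (skipping 2, 3, 5, 11, which divide the discriminant), each new pattern first appears at: mod 7: f = (x^6 + 4x^3 + 2x^2 + 3x + 6), pattern 6; mod 17: f = (x + 2)(x + 14)(x^2 + 3x + 1)(x^2 + 15x + 12), pattern 2+2+1+1; mod 19: f = (x^3 + 2x + 11)(x^3 + 17x + 12), pattern 3+3; mod 23: f = (x^2 + 9x + 21)(x^2 + 17x + 22)(x^2 + 20x + 20), pattern 2+2+2; mod 43: f = (x + 13)(x + 27)(x + 28)(x + 31)(x + 33)(x + 40), pattern 1+1+1+1+1+1. No other pattern occurs in this range, so the set of observed cycle types is {6, 2+2+1+1, 3+3, 2+2+2, 1+1+1+1+1+1}. The candidates containing elements of all these cycle types are D_6 (6T3) of order 12, A_4 x C_2 (6T6) of order 24, S_3 x S_3 (6T9) of order 36, S_4 x C_2 (6T11) of order 48, (S_3 x S_3) : C_2 (6T13) of order 72, PGL(2,5) (6T14) of order 120, S_6 (6T16) of order 720; the others are excluded. The observed types are precisely the cycle types that occur in D_6 (6T3). Each of the other remaining candidates has further cycle types, and by the Chebotarev density theorem the matching factorization patterns would occur for a proportion of primes equal to their share of the group: A_4 x C_2 (6T6) additionally contains elements of type 2+1+1+1+1 (3 of its 24 elements, about 12% of primes); S_3 x S_3 (6T9) additionally contains elements of type 3+1+1+1 (4 of its 36 elements, about 11% of primes); S_4 x C_2 (6T11) additionally contains elements of type 4+2, 4+1+1, 2+1+1+1+1 (15 of its 48 elements, about 31% of primes); (S_3 x S_3) : C_2 (6T13) additionally contains elements of type 4+2, 3+2+1, 3+1+1+1, 2+1+1+1+1 (40 of its 72 elements, about 56% of primes); PGL(2,5) (6T14) additionally contains elements of type 5+1, 4+1+1 (54 of its 120 elements, about 45% of primes); S_6 (6T16) additionally contains elements of type 5+1, 4+2, 4+1+1, 3+2+1, 3+1+1+1, 2+1+1+1+1 (499 of its 720 elements, about 69% of primes). None of the 79 primes tested shows any such pattern (for each of these groups the chance of that is below 10^-4), which rules them out. Hence G = D_6 (6T3), of order 12.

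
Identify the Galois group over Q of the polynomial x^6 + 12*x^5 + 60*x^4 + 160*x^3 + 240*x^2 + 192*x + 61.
The polynomial f is an irreducible sextic over Q, so G = Gal(f/Q) is one of the 16 transitive subgroups 6T1, ..., 6T16 of S_6. The discriminant of f is 11337408, which is not a perfect square, so G is not contained in A_6. The transitive groups of degree 6 not contained in A_6 are: C_6 (6T1, order 6), S_3 (6T2, order 6), D_6 (6T3, order 12), C_3 x S_3 (6T5, order 18), A_4 x C_2 (6T6, order 24), S_4 (6T8, order 24), S_3 x S_3 (6T9, order 36), S_4 x C_2 (6T11, order 48), (S_3 x S_3) : C_2 (6T13, order 72), PGL(2,5) (6T14, order 120), S_6 (6T16, order 720). By Dedekind's theorem, for a prime p not dividing disc(f) the degrees of the irreducible factors of f mod p form the cycle type of an element of G. Factoring f modulo the 79 such primes p <= 419 (skipping 2, 3, which divide the discriminant), each new pattern first appears at: mod 5: f = (x^2 + x + 1)(x^2 + 2x + 3)(x^2 + 4x + 2), pattern 2+2+2; mod 7: f = (x^6 + 5x^5 + 4x^4 + 6x^3 + 2x^2 + 3x + 5), pattern 6; mod 11: f = (x + 5)(x + 10)(x^2 + x + 7)(x^2 + 7x + 8), pattern 2+2+1+1; mod 13: f = (x^3 + 6x^2 + 12x + 4)(x^3 + 6x^2 + 12x + 12), pattern 3+3; mod 61: f = (x)(x + 4)(x + 28)(x + 30)(x + 35)(x + 37), pattern 1+1+1+1+1+1. No other pattern occurs in this range, so the set of observed cycle types is {2+2+2, 6, 2+2+1+1, 3+3, 1+1+1+1+1+1}. The candidates containing elements of all these cycle types are D_6 (6T3) of order 12, A_4 x C_2 (6T6) of order 24, S_3 x S_3 (6T9) of order 36, S_4 x C_2 (6T11) of order 48, (S_3 x S_3) : C_2 (6T13) of order 72, PGL(2,5) (6T14) of order 120, S_6 (6T16) of order 720; the others are excluded. The observed types are precisely the cycle types that occur in D_6 (6T3). Each of the other remaining candidates has further cycle types, and by the Chebotarev density theorem the matching factorization patterns would occur for a proportion of primes equal to their share of the group: A_4 x C_2 (6T6) additionally contains elements of type 2+1+1+1+1 (3 of its 24 elements, about 12% of primes); S_3 x S_3 (6T9) additionally contains elements of type 3+1+1+1 (4 of its 36 elements, about 11% of primes); S_4 x C_2 (6T11) additionally contains elements of type 4+2, 4+1+1, 2+1+1+1+1 (15 of its 48 elements, about 31% of primes); (S_3 x S_3) : C_2 (6T13) additionally contains elements of type 4+2, 3+2+1, 3+1+1+1, 2+1+1+1+1 (40 of its 72 elements, about 56% of primes); PGL(2,5) (6T14) additionally contains elements of type 5+1, 4+1+1 (54 of its 120 elements, about 45% of primes); S_6 (6T16) additionally contains elements of type 5+1, 4+2, 4+1+1, 3+2+1, 3+1+1+1, 2+1+1+1+1 (499 of its 720 elements, about 69% of primes). None of the 79 primes tested shows any such pattern (for each of these groups the chance of that is below 10^-4), which rules them out. Hence G = D_6 (6T3), of order 12.

D_6, the dihedral group of order 12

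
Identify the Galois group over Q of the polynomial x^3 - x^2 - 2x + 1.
The polynomial is an irreducible cubic over Q and its discriminant is 49 = 7^2, a perfect square. For an irreducible cubic, a square discriminant forces the Galois group to be A_3, the cyclic group of order 3.

3T1: C_3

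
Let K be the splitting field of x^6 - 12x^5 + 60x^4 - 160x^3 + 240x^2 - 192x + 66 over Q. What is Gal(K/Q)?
The polynomial f is an irreducible sextic over Q, so G = Gal(f/Q) is one of the 16 transitive subgroups 6T1, ..., 6T16 of S_6. The discriminant of f is -1492992, which is not a perfect square, so G is not contained in A_6. The transitive groups of degree 6 not contained in A_6 are: C_6 (6T1, order 6), S_3 (6T2, order 6), D_6 (6T3, order 12), C_3 x S_3 (6T5, order 18), A_4 x C_2 (6T6, order 24), S_4 (6T8, order 24), S_3 x S_3 (6T9, order 36), S_4 x C_2 (6T11, order 48), (S_3 x S_3) : C_2 (6T13, order 72), PGL(2,5) (6T14, order 120), S_6 (6T16, order 720). By Dedekind's theorem, for a prime p not dividing disc(f) the degrees of the irreducible factors of f mod p form the cycle type of an element of G. Factoring f modulo the 79 such primes p <= 419 (skipping 2, 3, which divide the discriminant), each new pattern first appears at: mod 5: f = (x^2 + x + 2)(x^2 + 3x + 3)(x^2 + 4x + 1), pattern 2+2+2; mod 7: f = (x^6 + 2x^5 + 4x^4 + x^3 + 2x^2 + 4x + 3), pattern 6; mod 11: f = (x)(x + 7)(x^2 + 5x + 1)(x^2 + 9x + 4), pattern 2+2+1+1; mod 19: f = (x^3 + 13x^2 + 12x + 5)(x^3 + 13x^2 + 12x + 17), pattern 3+3; mod 43: f = (x + 1)(x + 16)(x + 19)(x + 20)(x + 23)(x + 38), pattern 1+1+1+1+1+1. No other pattern occurs in this range, so the set of observed cycle types is {2+2+2, 6, 2+2+1+1, 3+3, 1+1+1+1+1+1}. The candidates containing elements of all these cycle types are D_6 (6T3) of order 12, A_4 x C_2 (6T6) of order 24, S_3 x S_3 (6T9) of order 36, S_4 x C_2 (6T11) of order 48, (S_3 x S_3) : C_2 (6T13) of order 72, PGL(2,5) (6T14) of order 120, S_6 (6T16) of order 720; the others are excluded. The observed types are precisely the cycle types that occur in D_6 (6T3). Each of the other remaining candidates has further cycle types, and by the Chebotarev density theorem the matching factorization patterns would occur for a proportion of primes equal to their share of the group: A_4 x C_2 (6T6) additionally contains elements of type 2+1+1+1+1 (3 of its 24 elements, about 12% of primes); S_3 x S_3 (6T9) additionally contains elements of type 3+1+1+1 (4 of its 36 elements, about 11% of primes); S_4 x C_2 (6T11) additionally contains elements of type 4+2, 4+1+1, 2+1+1+1+1 (15 of its 48 elements, about 31% of primes); (S_3 x S_3) : C_2 (6T13) additionally contains elements of type 4+2, 3+2+1, 3+1+1+1, 2+1+1+1+1 (40 of its 72 elements, about 56% of primes); PGL(2,5) (6T14) additionally contains elements of type 5+1, 4+1+1 (54 of its 120 elements, about 45% of primes); S_6 (6T16) additionally contains elements of type 5+1, 4+2, 4+1+1, 3+2+1, 3+1+1+1, 2+1+1+1+1 (499 of its 720 elements, about 69% of primes). None of the 79 primes tested shows any such pattern (for each of these groups the chance of that is below 10^-4), which rules them out. Hence G = D_6 (6T3), of order 12.

D_6 (also written D6)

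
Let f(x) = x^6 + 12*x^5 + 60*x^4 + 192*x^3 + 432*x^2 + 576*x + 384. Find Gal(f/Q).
D_6 (also written D6)

The polynomial f is an irreducible sextic over Q, so G = Gal(f/Q) is one of the 16 transitive subgroups 6T1, ..., 6T16 of S_6. The discriminant of f is 1352605460594688, which is not a perfect square, so G is not contained in A_6. The transitive groups of degree 6 not contained in A_6 are: C_6 (6T1, order 6), S_3 (6T2, order 6), D_6 (6T3, order 12), C_3 x S_3 (6T5, order 18), A_4 x C_2 (6T6, order 24), S_4 (6T8, order 24), S_3 x S_3 (6T9, order 36), S_4 x C_2 (6T11, order 48), (S_3 x S_3) : C_2 (6T13, order 72), PGL(2,5) (6T14, order 120), S_6 (6T16, order 720). By Dedekind's theorem, for a prime p not dividing disc(f) the degrees of the irreducible factors of f mod p form the cycle type of an element of G. Factoring f modulo the 79 such primes p <= 419 (skipping 2, 3, which divide the discriminant), each new pattern first appears at: mod 5: f = (x^6 + 2x^5 + 2x^3 + 2x^2 + x + 4), pattern 6; mod 7: f = (x^2 + 4)(x^2 + 2x + 2)(x^2 + 3x + 6), pattern 2+2+2; mod 11: f = (x + 3)(x + 6)(x^2 + 1)(x^2 + 3x + 3), pattern 2+2+1+1; mod 13: f = (x^3 + 6x^2 + 12x + 4)(x^3 + 6x^2 + 12x + 5), pattern 3+3; mod 97: f = (x + 1)(x + 38)(x + 49)(x + 56)(x + 64)(x + 95), pattern 1+1+1+1+1+1. No other pattern occurs in this range, so the set of observed cycle types is {6, 2+2+2, 2+2+1+1, 3+3, 1+1+1+1+1+1}. The candidates containing elements of all these cycle types are D_6 (6T3) of order 12, A_4 x C_2 (6T6) of order 24, S_3 x S_3 (6T9) of order 36, S_4 x C_2 (6T11) of order 48, (S_3 x S_3) : C_2 (6T13) of order 72, PGL(2,5) (6T14) of order 120, S_6 (6T16) of order 720; the others are excluded. The observed types are precisely the cycle types that occur in D_6 (6T3). Each of the other remaining candidates has further cycle types, and by the Chebotarev density theorem the matching factorization patterns would occur for a proportion of primes equal to their share of the group: A_4 x C_2 (6T6) additionally contains elements of type 2+1+1+1+1 (3 of its 24 elements, about 12% of primes); S_3 x S_3 (6T9) additionally contains elements of type 3+1+1+1 (4 of its 36 elements, about 11% of primes); S_4 x C_2 (6T11) additionally contains elements of type 4+2, 4+1+1, 2+1+1+1+1 (15 of its 48 elements, about 31% of primes); (S_3 x S_3) : C_2 (6T13) additionally contains elements of type 4+2, 3+2+1, 3+1+1+1, 2+1+1+1+1 (40 of its 72 elements, about 56% of primes); PGL(2,5) (6T14) additionally contains elements of type 5+1, 4+1+1 (54 of its 120 elements, about 45% of primes); S_6 (6T16) additionally contains elements of type 5+1, 4+2, 4+1+1, 3+2+1, 3+1+1+1, 2+1+1+1+1 (499 of its 720 elements, about 69% of primes). None of the 79 primes tested shows any such pattern (for each of these groups the chance of that is below 10^-4), which rules them out. Hence G = D_6 (6T3), of order 12.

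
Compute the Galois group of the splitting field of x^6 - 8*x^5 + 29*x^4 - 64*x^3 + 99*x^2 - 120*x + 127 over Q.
C_6

The polynomial f is an irreducible sextic over Q, so G = Gal(f/Q) is one of the 16 transitive subgroups 6T1, ..., 6T16 of S_6. The discriminant of f is -18046378835968, which is not a perfect square, so G is not contained in A_6. The transitive groups of degree 6 not contained in A_6 are: C_6 (6T1, order 6), S_3 (6T2, order 6), D_6 (6T3, order 12), C_3 x S_3 (6T5, order 18), A_4 x C_2 (6T6, order 24), S_4 (6T8, order 24), S_3 x S_3 (6T9, order 36), S_4 x C_2 (6T11, order 48), (S_3 x S_3) : C_2 (6T13, order 72), PGL(2,5) (6T14, order 120), S_6 (6T16, order 720). By Dedekind's theorem, for a prime p not dividing disc(f) the degrees of the irreducible factors of f mod p form the cycle type of an element of G. Factoring f modulo the 37 such primes p <= 167 (skipping 2, 7, which divide the discriminant), each new pattern first appears at: mod 3: f = (x^6 + x^5 + 2x^4 + 2x^3 + 1), pattern 6; mod 11: f = (x^3 + 5x^2 + 2)(x^3 + 9x^2 + 6x + 3), pattern 3+3; mod 13: f = (x^2 + x + 2)(x^2 + 5x + 11)(x^2 + 12x + 4), pattern 2+2+2; mod 29: f = (x + 2)(x + 10)(x + 13)(x + 16)(x + 18)(x + 20), pattern 1+1+1+1+1+1. No other pattern occurs in this range, so the set of observed cycle types is {6, 3+3, 2+2+2, 1+1+1+1+1+1}. The candidates containing elements of all these cycle types are C_6 (6T1) of order 6, D_6 (6T3) of order 12, C_3 x S_3 (6T5) of order 18, A_4 x C_2 (6T6) of order 24, S_3 x S_3 (6T9) of order 36, S_4 x C_2 (6T11) of order 48, (S_3 x S_3) : C_2 (6T13) of order 72, PGL(2,5) (6T14) of order 120, S_6 (6T16) of order 720; the others are excluded. The observed types are precisely the cycle types that occur in C_6 (6T1). Each of the other remaining candidates has further cycle types, and by the Chebotarev density theorem the matching factorization patterns would occur for a proportion of primes equal to their share of the group: D_6 (6T3) additionally contains elements of type 2+2+1+1 (3 of its 12 elements, about 25% of primes); C_3 x S_3 (6T5) additionally contains elements of type 3+1+1+1 (4 of its 18 elements, about 22% of primes); A_4 x C_2 (6T6) additionally contains elements of type 2+2+1+1, 2+1+1+1+1 (6 of its 24 elements, about 25% of primes); S_3 x S_3 (6T9) additionally contains elements of type 3+1+1+1, 2+2+1+1 (13 of its 36 elements, about 36% of primes); S_4 x C_2 (6T11) additionally contains elements of type 4+2, 4+1+1, 2+2+1+1, 2+1+1+1+1 (24 of its 48 elements, about 50% of primes); (S_3 x S_3) : C_2 (6T13) additionally contains elements of type 4+2, 3+2+1, 3+1+1+1, 2+2+1+1, 2+1+1+1+1 (49 of its 72 elements, about 68% of primes); PGL(2,5) (6T14) additionally contains elements of type 5+1, 4+1+1, 2+2+1+1 (69 of its 120 elements, about 58% of primes); S_6 (6T16) additionally contains elements of type 5+1, 4+2, 4+1+1, 3+2+1, 3+1+1+1, 2+2+1+1, 2+1+1+1+1 (544 of its 720 elements, about 76% of primes). None of the 37 primes tested shows any such pattern (for each of these groups the chance of that is below 10^-4), which rules them out. Hence G = C_6 (6T1), of order 6.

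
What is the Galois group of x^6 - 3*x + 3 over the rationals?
(S_3 x S_3) : C_2 (also written G72)

The polynomial f is an irreducible sextic over Q, so G = Gal(f/Q) is one of the 16 transitive subgroups 6T1, ..., 6T16 of S_6. The discriminant of f is -9059283, which is not a perfect square, so G is not contained in A_6. The transitive groups of degree 6 not contained in A_6 are: C_6 (6T1, order 6), S_3 (6T2, order 6), D_6 (6T3, order 12), C_3 x S_3 (6T5, order 18), A_4 x C_2 (6T6, order 24), S_4 (6T8, order 24), S_3 x S_3 (6T9, order 36), S_4 x C_2 (6T11, order 48), (S_3 x S_3) : C_2 (6T13, order 72), PGL(2,5) (6T14, order 120), S_6 (6T16, order 720). By Dedekind's theorem, for a prime p not dividing disc(f) the degrees of the irreducible factors of f mod p form the cycle type of an element of G. Factoring f modulo the 28 such primes p <= 127 (skipping 3, 17, 43, which divide the discriminant), each new pattern first appears at: mod 2: f = (x^6 + x + 1), pattern 6; mod 7: f = (x + 1)(x^2 + 4x + 6)(x^3 + 2x^2 + x + 4), pattern 3+2+1; mod 11: f = (x^2 + 9x + 2)(x^4 + 2x^3 + 2x^2 + 7), pattern 4+2; mod 13: f = (x + 3)(x + 8)(x^2 + 3x + 6)(x^2 + 12x + 3), pattern 2+2+1+1; mod 61: f = (x + 40)(x + 51)(x + 57)(x + 59)(x^2 + 37x + 50), pattern 2+1+1+1+1; mod 97: f = (x + 48)(x + 85)(x + 87)(x^3 + 71x^2 + 60x + 63), pattern 3+1+1+1; mod 113: f = (x^2 + 49x + 72)(x^2 + 68x + 105)(x^2 + 109x + 10), pattern 2+2+2; mod 127: f = (x^3 + 39x^2 + 106x + 109)(x^3 + 88x^2 + 18x + 21), pattern 3+3. No other pattern occurs in this range, so the set of observed cycle types is {6, 3+2+1, 4+2, 2+2+1+1, 2+1+1+1+1, 3+1+1+1, 2+2+2, 3+3}. The candidates containing elements of all these cycle types are (S_3 x S_3) : C_2 (6T13) of order 72, S_6 (6T16) of order 720; the others are excluded. The observed types are precisely the cycle types that occur in (S_3 x S_3) : C_2 (6T13) (apart from the identity). Each of the other remaining candidates has further cycle types, and by the Chebotarev density theorem the matching factorization patterns would occur for a proportion of primes equal to their share of the group: S_6 (6T16) additionally contains elements of type 5+1, 4+1+1 (234 of its 720 elements, about 32% of primes). None of the 28 primes tested shows any such pattern (for each of these groups the chance of that is below 10^-4), which rules them out. Hence G = (S_3 x S_3) : C_2 (6T13), of order 72.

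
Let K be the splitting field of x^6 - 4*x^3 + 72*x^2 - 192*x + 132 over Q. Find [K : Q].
12

The degree of the splitting field over Q equals the order of the Galois group, so first determine the group. The polynomial f is an irreducible sextic over Q, so G = Gal(f/Q) is one of the 16 transitive subgroups 6T1, ..., 6T16 of S_6. The discriminant of f is -41622228172800, which is not a perfect square, so G is not contained in A_6. The transitive groups of degree 6 not contained in A_6 are: C_6 (6T1, order 6), S_3 (6T2, order 6), D_6 (6T3, order 12), C_3 x S_3 (6T5, order 18), A_4 x C_2 (6T6, order 24), S_4 (6T8, order 24), S_3 x S_3 (6T9, order 36), S_4 x C_2 (6T11, order 48), (S_3 x S_3) : C_2 (6T13, order 72), PGL(2,5) (6T14, order 120), S_6 (6T16, order 720). By Dedekind's theorem, for a prime p not dividing disc(f) the degrees of the irreducible factors of f mod p form the cycle type of an element of G. Factoring f modulo the 79 such primes p <= 431 (skipping 2, 3, 5, 11, which divide the discriminant), each new pattern first appears at: mod 7: f = (x^6 + 3x^3 + 2x^2 + 4x + 6), pattern 6; mod 17: f = (x + 3)(x + 15)(x^2 + 2x + 12)(x^2 + 14x + 1), pattern 2+2+1+1; mod 19: f = (x^3 + 2x + 8)(x^3 + 17x + 7), pattern 3+3; mod 23: f = (x^2 + 3x + 20)(x^2 + 6x + 22)(x^2 + 14x + 21), pattern 2+2+2; mod 43: f = (x + 3)(x + 10)(x + 12)(x + 15)(x + 16)(x + 30), pattern 1+1+1+1+1+1. No other pattern occurs in this range, so the set of observed cycle types is {6, 2+2+1+1, 3+3, 2+2+2, 1+1+1+1+1+1}. The candidates containing elements of all these cycle types are D_6 (6T3) of order 12, A_4 x C_2 (6T6) of order 24, S_3 x S_3 (6T9) of order 36, S_4 x C_2 (6T11) of order 48, (S_3 x S_3) : C_2 (6T13) of order 72, PGL(2,5) (6T14) of order 120, S_6 (6T16) of order 720; the others are excluded. The observed types are precisely the cycle types that occur in D_6 (6T3). Each of the other remaining candidates has further cycle types, and by the Chebotarev density theorem the matching factorization patterns would occur for a proportion of primes equal to their share of the group: A_4 x C_2 (6T6) additionally contains elements of type 2+1+1+1+1 (3 of its 24 elements, about 12% of primes); S_3 x S_3 (6T9) additionally contains elements of type 3+1+1+1 (4 of its 36 elements, about 11% of primes); S_4 x C_2 (6T11) additionally contains elements of type 4+2, 4+1+1, 2+1+1+1+1 (15 of its 48 elements, about 31% of primes); (S_3 x S_3) : C_2 (6T13) additionally contains elements of type 4+2, 3+2+1, 3+1+1+1, 2+1+1+1+1 (40 of its 72 elements, about 56% of primes); PGL(2,5) (6T14) additionally contains elements of type 5+1, 4+1+1 (54 of its 120 elements, about 45% of primes); S_6 (6T16) additionally contains elements of type 5+1, 4+2, 4+1+1, 3+2+1, 3+1+1+1, 2+1+1+1+1 (499 of its 720 elements, about 69% of primes). None of the 79 primes tested shows any such pattern (for each of these groups the chance of that is below 10^-4), which rules them out. Hence G = D_6 (6T3), of order 12. The Galois group D_6 (6T3) has order 12, so the splitting field has degree 12 over Q.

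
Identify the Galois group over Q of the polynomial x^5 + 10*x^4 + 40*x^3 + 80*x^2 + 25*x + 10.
5T4: A_5

The polynomial f is an irreducible quintic over Q, so G = Gal(f/Q) is a transitive subgroup of S_5: one of C_5 (5T1, order 5), D_5 (5T2, order 10), F_20 (5T3, order 20), A_5 (5T4, order 60) or S_5 (5T5, order 120). The discriminant of f is 58564000000 = 242000^2, a perfect square, so G is contained in A_5. The transitive groups of degree 5 contained in A_5 are: C_5 (5T1, order 5), D_5 (5T2, order 10), A_5 (5T4, order 60). By Dedekind's theorem, for a prime p not dividing disc(f) the degrees of the irreducible factors of f mod p form the cycle type of an element of G. Factoring f modulo the 3 such primes p <= 13 (skipping 2, 5, 11, which divide the discriminant), each new pattern first appears at: mod 3: f = (x^5 + x^4 + x^3 + 2x^2 + x + 1), pattern 5; mod 13: f = (x + 8)(x + 10)(x^3 + 5x^2 + 5), pattern 3+1+1. No other pattern occurs in this range, so the set of observed cycle types is {5, 3+1+1}. Among the candidates above, the only group containing elements of all these cycle types is A_5 (5T4) — each of C_5 (5T1), D_5 (5T2) lacks at least one of them. Hence G = A_5 (5T4), of order 60.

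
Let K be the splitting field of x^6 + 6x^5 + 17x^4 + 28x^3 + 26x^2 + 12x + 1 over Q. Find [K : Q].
12

The degree of the splitting field over Q equals the order of the Galois group, so first determine the group. The polynomial f is an irreducible sextic over Q, so G = Gal(f/Q) is one of the 16 transitive subgroups 6T1, ..., 6T16 of S_6. The discriminant of f is 153664 = 392^2, a perfect square, so G is contained in A_6. The transitive groups of degree 6 contained in A_6 are: A_4 (6T4, order 12), S_4 (6T7, order 24), (C_3 x C_3) : C_4 (6T10, order 36), PSL(2,5) (6T12, order 60), A_6 (6T15, order 360). By Dedekind's theorem, for a prime p not dividing disc(f) the degrees of the irreducible factors of f mod p form the cycle type of an element of G. Factoring f modulo the 33 such primes p <= 149 (skipping 2, 7, which divide the discriminant), each new pattern first appears at: mod 3: f = (x^3 + x^2 + 2x + 1)(x^3 + 2x^2 + x + 1), pattern 3+3; mod 13: f = (x + 3)(x + 12)(x^2 + 2x + 9)(x^2 + 2x + 12), pattern 2+2+1+1. No other pattern occurs in this range, so the set of observed cycle types is {3+3, 2+2+1+1}. The candidates containing elements of all these cycle types are A_4 (6T4) of order 12, S_4 (6T7) of order 24, (C_3 x C_3) : C_4 (6T10) of order 36, PSL(2,5) (6T12) of order 60, A_6 (6T15) of order 360; the others are excluded. The observed types are precisely the cycle types that occur in A_4 (6T4) (apart from the identity). Each of the other remaining candidates has further cycle types, and by the Chebotarev density theorem the matching factorization patterns would occur for a proportion of primes equal to their share of the group: S_4 (6T7) additionally contains elements of type 4+2 (6 of its 24 elements, about 25% of primes); (C_3 x C_3) : C_4 (6T10) additionally contains elements of type 4+2, 3+1+1+1 (22 of its 36 elements, about 61% of primes); PSL(2,5) (6T12) additionally contains elements of type 5+1 (24 of its 60 elements, about 40% of primes); A_6 (6T15) additionally contains elements of type 5+1, 4+2, 3+1+1+1 (274 of its 360 elements, about 76% of primes). None of the 33 primes tested shows any such pattern (for each of these groups the chance of that is below 10^-4), which rules them out. Hence G = A_4 (6T4), of order 12. The Galois group A_4 (6T4) has order 12, so the splitting field has degree 12 over Q.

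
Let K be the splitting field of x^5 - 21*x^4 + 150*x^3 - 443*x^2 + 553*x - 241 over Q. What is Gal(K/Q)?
The polynomial f is an irreducible quintic over Q, so G = Gal(f/Q) is a transitive subgroup of S_5: one of C_5 (5T1, order 5), D_5 (5T2, order 10), F_20 (5T3, order 20), A_5 (5T4, order 60) or S_5 (5T5, order 120). The discriminant of f is 14320669561 = 119669^2, a perfect square, so G is contained in A_5. The transitive groups of degree 5 contained in A_5 are: C_5 (5T1, order 5), D_5 (5T2, order 10), A_5 (5T4, order 60). By Dedekind's theorem, for a prime p not dividing disc(f) the degrees of the irreducible factors of f mod p form the cycle type of an element of G. Factoring f modulo the 14 such primes p <= 59 (skipping 11, 23, 43, which divide the discriminant), each new pattern first appears at: mod 2: f = (x^5 + x^4 + x^2 + x + 1), pattern 5. No other pattern occurs in this range, so the set of observed cycle types is {5}. The candidates containing elements of all these cycle types are C_5 (5T1) of order 5, D_5 (5T2) of order 10, A_5 (5T4) of order 60; the others are excluded. The observed types are precisely the cycle types that occur in C_5 (5T1) (apart from the identity). Each of the other remaining candidates has further cycle types, and by the Chebotarev density theorem the matching factorization patterns would occur for a proportion of primes equal to their share of the group: D_5 (5T2) additionally contains elements of type 2+2+1 (5 of its 10 elements, about 50% of primes); A_5 (5T4) additionally contains elements of type 3+1+1, 2+2+1 (35 of its 60 elements, about 58% of primes). None of the 14 primes tested shows any such pattern (for each of these groups the chance of that is below 10^-4), which rules them out. Hence G = C_5 (5T1), of order 5.

5T1: C_5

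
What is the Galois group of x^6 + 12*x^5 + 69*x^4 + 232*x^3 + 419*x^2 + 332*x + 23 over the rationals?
The polynomial f is an irreducible sextic over Q, so G = Gal(f/Q) is one of the 16 transitive subgroups 6T1, ..., 6T16 of S_6. The discriminant of f is 870211913777152, which is not a perfect square, so G is not contained in A_6. The transitive groups of degree 6 not contained in A_6 are: C_6 (6T1, order 6), S_3 (6T2, order 6), D_6 (6T3, order 12), C_3 x S_3 (6T5, order 18), A_4 x C_2 (6T6, order 24), S_4 (6T8, order 24), S_3 x S_3 (6T9, order 36), S_4 x C_2 (6T11, order 48), (S_3 x S_3) : C_2 (6T13, order 72), PGL(2,5) (6T14, order 120), S_6 (6T16, order 720). By Dedekind's theorem, for a prime p not dividing disc(f) the degrees of the irreducible factors of f mod p form the cycle type of an element of G. Factoring f modulo the 22 such primes p <= 89 (skipping 2, 37, which divide the discriminant), each new pattern first appears at: mod 3: f = (x^3 + x^2 + 2)(x^3 + 2x^2 + x + 1), pattern 3+3; mod 5: f = (x^2 + x + 1)(x^2 + 2x + 3)(x^2 + 4x + 1), pattern 2+2+2; mod 17: f = (x + 5)(x + 16)(x^4 + 8x^3 + 8x^2 + 2x + 9), pattern 4+1+1; mod 67: f = (x + 11)(x + 60)(x^2 + 4x + 2)(x^2 + 4x + 29), pattern 2+2+1+1. No other pattern occurs in this range, so the set of observed cycle types is {3+3, 2+2+2, 4+1+1, 2+2+1+1}. The candidates containing elements of all these cycle types are S_4 (6T8) of order 24, S_4 x C_2 (6T11) of order 48, PGL(2,5) (6T14) of order 120, S_6 (6T16) of order 720; the others are excluded. The observed types are precisely the cycle types that occur in S_4 (6T8) (apart from the identity). Each of the other remaining candidates has further cycle types, and by the Chebotarev density theorem the matching factorization patterns would occur for a proportion of primes equal to their share of the group: S_4 x C_2 (6T11) additionally contains elements of type 6, 4+2, 2+1+1+1+1 (17 of its 48 elements, about 35% of primes); PGL(2,5) (6T14) additionally contains elements of type 6, 5+1 (44 of its 120 elements, about 37% of primes); S_6 (6T16) additionally contains elements of type 6, 5+1, 4+2, 3+2+1, 3+1+1+1, 2+1+1+1+1 (529 of its 720 elements, about 73% of primes). None of the 22 primes tested shows any such pattern (for each of these groups the chance of that is below 10^-4), which rules them out. Hence G = S_4 (6T8), of order 24.

S_4 (order 24)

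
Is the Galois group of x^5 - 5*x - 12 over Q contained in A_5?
Yes

The polynomial is irreducible of degree 5 over Q. Its discriminant is 64000000 = 8000^2, a perfect square. A Galois group lies in the alternating group exactly when the discriminant is a square in Q, so the Galois group (D_5) is contained in A_5.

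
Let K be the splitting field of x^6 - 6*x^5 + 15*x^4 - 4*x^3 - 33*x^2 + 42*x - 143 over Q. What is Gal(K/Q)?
The polynomial f is an irreducible sextic over Q, so G = Gal(f/Q) is one of the 16 transitive subgroups 6T1, ..., 6T16 of S_6. The discriminant of f is 5410421842378752, which is not a perfect square, so G is not contained in A_6. The transitive groups of degree 6 not contained in A_6 are: C_6 (6T1, order 6), S_3 (6T2, order 6), D_6 (6T3, order 12), C_3 x S_3 (6T5, order 18), A_4 x C_2 (6T6, order 24), S_4 (6T8, order 24), S_3 x S_3 (6T9, order 36), S_4 x C_2 (6T11, order 48), (S_3 x S_3) : C_2 (6T13, order 72), PGL(2,5) (6T14, order 120), S_6 (6T16, order 720). By Dedekind's theorem, for a prime p not dividing disc(f) the degrees of the irreducible factors of f mod p form the cycle type of an element of G. Factoring f modulo the 23 such primes p <= 97 (skipping 2, 3, which divide the discriminant), each new pattern first appears at: mod 5: f = (x^6 + 4x^5 + x^3 + 2x^2 + 2x + 2), pattern 6; mod 11: f = (x)(x + 4)(x^2 + 4x + 9)(x^2 + 8x + 3), pattern 2+2+1+1; mod 13: f = (x)(x + 2)(x + 8)(x^3 + 10x^2 + 3x + 1), pattern 3+1+1+1; mod 31: f = (x^2 + x + 13)(x^2 + 11x + 1)(x^2 + 13x + 20), pattern 2+2+2; mod 97: f = (x^3 + 94x^2 + 3x + 24)(x^3 + 94x^2 + 3x + 87), pattern 3+3. No other pattern occurs in this range, so the set of observed cycle types is {6, 2+2+1+1, 3+1+1+1, 2+2+2, 3+3}. The candidates containing elements of all these cycle types are S_3 x S_3 (6T9) of order 36, (S_3 x S_3) : C_2 (6T13) of order 72, S_6 (6T16) of order 720; the others are excluded. The observed types are precisely the cycle types that occur in S_3 x S_3 (6T9) (apart from the identity). Each of the other remaining candidates has further cycle types, and by the Chebotarev density theorem the matching factorization patterns would occur for a proportion of primes equal to their share of the group: (S_3 x S_3) : C_2 (6T13) additionally contains elements of type 4+2, 3+2+1, 2+1+1+1+1 (36 of its 72 elements, about 50% of primes); S_6 (6T16) additionally contains elements of type 5+1, 4+2, 4+1+1, 3+2+1, 2+1+1+1+1 (459 of its 720 elements, about 64% of primes). None of the 23 primes tested shows any such pattern (for each of these groups the chance of that is below 10^-4), which rules them out. Hence G = S_3 x S_3 (6T9), of order 36.

S_3 x S_3, the direct product S_3 x S_3 in its degree-6 action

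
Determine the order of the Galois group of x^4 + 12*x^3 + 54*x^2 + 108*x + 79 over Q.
The degree of the splitting field over Q equals the order of the Galois group, so first determine the group. The polynomial is an irreducible quartic over Q and its discriminant is -2048, which is not a perfect square, so the Galois group is not contained in A_4. The resolvent cubic y^3 - 54*y^2 + 980*y - 5976 has exactly one rational root, so the Galois group is C_4 or D_4. The quartic remains irreducible over Q(sqrt(disc)), so the group is D_4. The Galois group D_4 (4T3) has order 8, so the splitting field has degree 8 over Q.

8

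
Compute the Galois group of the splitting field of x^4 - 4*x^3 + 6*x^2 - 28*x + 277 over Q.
A_4

The polynomial is an irreducible quartic over Q and its discriminant is 4087812096 = 63936^2, a perfect square, so the Galois group is contained in A_4. The resolvent cubic y^3 - 6*y^2 - 996*y + 1432 is irreducible over Q. An irreducible resolvent with square discriminant gives A_4.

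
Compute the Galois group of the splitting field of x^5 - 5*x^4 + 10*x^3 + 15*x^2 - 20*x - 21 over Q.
F_20 (also written F20)

The polynomial f is an irreducible quintic over Q, so G = Gal(f/Q) is a transitive subgroup of S_5: one of C_5 (5T1, order 5), D_5 (5T2, order 10), F_20 (5T3, order 20), A_5 (5T4, order 60) or S_5 (5T5, order 120). The discriminant of f is 1876953125, which is not a perfect square, so G is not contained in A_5. The transitive groups of degree 5 not contained in A_5 are: F_20 (5T3, order 20), S_5 (5T5, order 120). By Dedekind's theorem, for a prime p not dividing disc(f) the degrees of the irreducible factors of f mod p form the cycle type of an element of G. Factoring f modulo the 18 such primes p <= 71 (skipping 5, 31, which divide the discriminant), each new pattern first appears at: mod 2: f = (x + 1)(x^4 + x + 1), pattern 4+1; mod 11: f = (x^5 + 6x^4 + 10x^3 + 4x^2 + 2x + 1), pattern 5; mod 19: f = (x + 7)(x^2 + 12x + 18)(x^2 + 14x + 3), pattern 2+2+1. No other pattern occurs in this range, so the set of observed cycle types is {4+1, 5, 2+2+1}. The candidates containing elements of all these cycle types are F_20 (5T3) of order 20, S_5 (5T5) of order 120; the others are excluded. The observed types are precisely the cycle types that occur in F_20 (5T3) (apart from the identity). Each of the other remaining candidates has further cycle types, and by the Chebotarev density theorem the matching factorization patterns would occur for a proportion of primes equal to their share of the group: S_5 (5T5) additionally contains elements of type 3+2, 3+1+1, 2+1+1+1 (50 of its 120 elements, about 42% of primes). None of the 18 primes tested shows any such pattern (for each of these groups the chance of that is below 10^-4), which rules them out. Hence G = F_20 (5T3), of order 20.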